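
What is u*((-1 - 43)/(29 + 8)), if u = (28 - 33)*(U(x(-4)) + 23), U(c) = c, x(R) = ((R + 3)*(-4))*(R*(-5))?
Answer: 22660/37 ≈ 612.43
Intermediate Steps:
x(R) = -5*R*(-12 - 4*R) (x(R) = ((3 + R)*(-4))*(-5*R) = (-12 - 4*R)*(-5*R) = -5*R*(-12 - 4*R))
u = -515 (u = (28 - 33)*(20*(-4)*(3 - 4) + 23) = -5*(20*(-4)*(-1) + 23) = -5*(80 + 23) = -5*103 = -515)
u*((-1 - 43)/(29 + 8)) = -515*(-1 - 43)/(29 + 8) = -(-22660)/37 = -515*(-44/37) = 22660/37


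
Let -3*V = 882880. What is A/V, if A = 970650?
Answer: -291195/88288 ≈ -3.2982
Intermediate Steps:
V = -882880/3 (V = -1/3*882880 = -882880/3 ≈ -2.9429e+5)
A/V = 970650/(-882880/3) = 970650*(-3/882880) = -291195/88288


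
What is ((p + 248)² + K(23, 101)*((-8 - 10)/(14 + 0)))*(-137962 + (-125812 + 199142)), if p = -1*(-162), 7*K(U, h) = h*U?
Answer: -531016059576/49 ≈ -1.0837e+10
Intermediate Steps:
K(U, h) = U*h/7 (K(U, h) = (h*U)/7 = (U*h)/7 = U*h/7)
p = 162
((p + 248)² + K(23, 101)*((-8 - 10)/(14 + 0)))*(-137962 + (-125812 + 199142)) = ((162 + 248)² + ((⅐)*23*101)*((-8 - 10)/(14 + 0)))*(-137962 + (-125812 + 199142)) = (410² + 2323*(-18/14)/7)*(-137962 + 73330) = (168100 + 2323*(-18*1/14)/7)*(-64632) = (168100 + (2323/7)*(-9/7))*(-64632) = (168100 - 20907/49)*(-64632) = (8215993/49)*(-64632) = -531016059576/49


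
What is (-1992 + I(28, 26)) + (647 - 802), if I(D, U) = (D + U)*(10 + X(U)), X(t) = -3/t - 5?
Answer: -24482/13 ≈ -1883.2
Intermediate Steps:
X(t) = -5 - 3/t
I(D, U) = (5 - 3/U)*(D + U) (I(D, U) = (D + U)*(10 + (-5 - 3/U)) = (D + U)*(5 - 3/U) = (5 - 3/U)*(D + U))
(-1992 + I(28, 26)) + (647 - 802) = (-1992 + (-3 + 5*28 + 5*26 - 3*28/26)) + (647 - 802) = (-1992 + (-3 + 140 + 130 - 3*28*1/26)) - 155 = (-1992 + (-3 + 140 + 130 - 42/13)) - 155 = (-1992 + 3429/13) - 155 = -22467/13 - 155 = -24482/13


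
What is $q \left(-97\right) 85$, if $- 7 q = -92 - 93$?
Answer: $- \frac{1525325}{7} \approx -2.179 \cdot 10^{5}$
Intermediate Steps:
$q = \frac{185}{7}$ ($q = - \frac{-92 - 93}{7} = \left(- \frac{1}{7}\right) \left(-185\right) = \frac{185}{7} \approx 26.429$)
$q \left(-97\right) 85 = \frac{185}{7} \left(-97\right) 85 = \left(- \frac{17945}{7}\right) 85 = - \frac{1525325}{7}$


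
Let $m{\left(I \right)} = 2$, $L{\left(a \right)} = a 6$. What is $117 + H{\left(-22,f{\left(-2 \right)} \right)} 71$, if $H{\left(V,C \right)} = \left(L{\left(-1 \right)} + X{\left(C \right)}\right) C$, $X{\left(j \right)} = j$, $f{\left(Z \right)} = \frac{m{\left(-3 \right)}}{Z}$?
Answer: $614$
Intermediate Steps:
$L{\left(a \right)} = 6 a$
$f{\left(Z \right)} = \frac{2}{Z}$
$H{\left(V,C \right)} = C \left(-6 + C\right)$ ($H{\left(V,C \right)} = \left(6 \left(-1\right) + C\right) C = \left(-6 + C\right) C = C \left(-6 + C\right)$)
$117 + H{\left(-22,f{\left(-2 \right)} \right)} 71 = 117 + \frac{2}{-2} \left(-6 + \frac{2}{-2}\right) 71 = 117 + 2 \left(- \frac{1}{2}\right) \left(-6 + 2 \left(- \frac{1}{2}\right)\right) 71 = 117 + - (-6 - 1) 71 = 117 + \left(-1\right) \left(-7\right) 71 = 117 + 7 \cdot 71 = 117 + 497 = 614$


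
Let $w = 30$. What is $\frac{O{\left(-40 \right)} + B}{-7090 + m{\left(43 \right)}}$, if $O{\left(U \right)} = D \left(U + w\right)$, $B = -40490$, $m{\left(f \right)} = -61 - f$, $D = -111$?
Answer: $\frac{1790}{327} \approx 5.474$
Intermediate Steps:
$O{\left(U \right)} = -3330 - 111 U$ ($O{\left(U \right)} = - 111 \left(U + 30\right) = - 111 \left(30 + U\right) = -3330 - 111 U$)
$\frac{O{\left(-40 \right)} + B}{-7090 + m{\left(43 \right)}} = \frac{\left(-3330 - -4440\right) - 40490}{-7090 - 104} = \frac{\left(-3330 + 4440\right) - 40490}{-7090 - 104} = \frac{1110 - 40490}{-7090 - 104} = - \frac{39380}{-7194} = \left(-39380\right) \left(- \frac{1}{7194}\right) = \frac{1790}{327}$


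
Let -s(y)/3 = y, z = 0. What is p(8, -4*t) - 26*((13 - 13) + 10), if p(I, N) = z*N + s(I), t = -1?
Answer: -284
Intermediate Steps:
s(y) = -3*y
p(I, N) = -3*I (p(I, N) = 0*N - 3*I = 0 - 3*I = -3*I)
p(8, -4*t) - 26*((13 - 13) + 10) = -3*8 - 26*((13 - 13) + 10) = -24 - 26*(0 + 10) = -24 - 26*10 = -24 - 260 = -284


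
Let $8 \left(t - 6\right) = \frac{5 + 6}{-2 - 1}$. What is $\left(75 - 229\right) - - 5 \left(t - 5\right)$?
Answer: $- \frac{3631}{24} \approx -151.29$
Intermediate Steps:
$t = \frac{133}{24}$ ($t = 6 + \frac{\left(5 + 6\right) \frac{1}{-2 - 1}}{8} = 6 + \frac{11 \frac{1}{-3}}{8} = 6 + \frac{11 \left(- \frac{1}{3}\right)}{8} = 6 + \frac{1}{8} \left(- \frac{11}{3}\right) = 6 - \frac{11}{24} = \frac{133}{24} \approx 5.5417$)
$\left(75 - 229\right) - - 5 \left(t - 5\right) = \left(75 - 229\right) - - 5 \left(\frac{133}{24} - 5\right) = \left(75 - 229\right) - \left(-5\right) \frac{13}{24} = -154 - - \frac{65}{24} = -154 + \frac{65}{24} = - \frac{3631}{24}$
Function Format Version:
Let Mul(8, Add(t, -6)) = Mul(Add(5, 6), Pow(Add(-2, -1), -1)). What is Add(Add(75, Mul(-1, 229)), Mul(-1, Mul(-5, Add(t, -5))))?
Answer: Rational(-3631, 24) ≈ -151.29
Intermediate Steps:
t = Rational(133, 24) (t = Add(6, Mul(Rational(1, 8), Mul(Add(5, 6), Pow(Add(-2, -1), -1)))) = Add(6, Mul(Rational(1, 8), Mul(11, Pow(-3, -1)))) = Add(6, Mul(Rational(1, 8), Mul(11, Rational(-1, 3)))) = Add(6, Mul(Rational(1, 8), Rational(-11, 3))) = Add(6, Rational(-11, 24)) = Rational(133, 24) ≈ 5.5417)
Add(Add(75, Mul(-1, 229)), Mul(-1, Mul(-5, Add(t, -5)))) = Add(Add(75, Mul(-1, 229)), Mul(-1, Mul(-5, Add(Rational(133, 24), -5)))) = Add(Add(75, -229), Mul(-1, Mul(-5, Rational(13, 24)))) = Add(-154, Mul(-1, Rational(-65, 24))) = Add(-154, Rational(65, 24)) = Rational(-3631, 24)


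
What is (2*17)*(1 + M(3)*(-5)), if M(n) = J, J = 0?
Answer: 34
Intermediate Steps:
M(n) = 0
(2*17)*(1 + M(3)*(-5)) = (2*17)*(1 + 0*(-5)) = 34*(1 + 0) = 34*1 = 34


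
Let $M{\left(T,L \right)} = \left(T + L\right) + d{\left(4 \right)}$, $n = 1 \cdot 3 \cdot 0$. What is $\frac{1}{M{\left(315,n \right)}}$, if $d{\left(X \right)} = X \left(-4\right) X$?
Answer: $\frac{1}{251} \approx 0.0039841$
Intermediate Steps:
$d{\left(X \right)} = - 4 X^{2}$ ($d{\left(X \right)} = - 4 X X = - 4 X^{2}$)
$n = 0$ ($n = 3 \cdot 0 = 0$)
$M{\left(T,L \right)} = -64 + L + T$ ($M{\left(T,L \right)} = \left(T + L\right) - 4 \cdot 4^{2} = \left(L + T\right) - 64 = -64 + L + T$)
$\frac{1}{M{\left(315,n \right)}} = \frac{1}{-64 + 0 + 315} = \frac{1}{251}$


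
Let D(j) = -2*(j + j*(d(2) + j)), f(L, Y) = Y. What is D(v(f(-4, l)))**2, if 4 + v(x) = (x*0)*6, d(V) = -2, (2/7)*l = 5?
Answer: 1600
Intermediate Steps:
l = 35/2 (l = (7/2)*5 = 35/2 ≈ 17.500)
v(x) = -4 (v(x) = -4 + (x*0)*6 = -4 + 0*6 = -4 + 0 = -4)
D(j) = -2*j - 2*j*(-2 + j) (D(j) = -2*(j + j*(-2 + j)) = -2*j - 2*j*(-2 + j))
D(v(f(-4, l)))**2 = (2*(-4)*(1 - 1*(-4)))**2 = (2*(-4)*(1 + 4))**2 = (2*(-4)*5)**2 = (-40)**2 = 1600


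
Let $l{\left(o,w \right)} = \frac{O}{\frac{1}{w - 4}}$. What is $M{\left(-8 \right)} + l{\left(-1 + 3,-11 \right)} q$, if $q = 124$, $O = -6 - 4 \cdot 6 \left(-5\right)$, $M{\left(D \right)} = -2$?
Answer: $-212042$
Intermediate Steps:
$O = 114$ ($O = -6 - 24 \left(-5\right) = -6 - -120 = -6 + 120 = 114$)
$l{\left(o,w \right)} = -456 + 114 w$ ($l{\left(o,w \right)} = \frac{114}{\frac{1}{w - 4}} = \frac{114}{\frac{1}{-4 + w}} = 114 \left(-4 + w\right) = -456 + 114 w$)
$M{\left(-8 \right)} + l{\left(-1 + 3,-11 \right)} q = -2 + \left(-456 + 114 \left(-11\right)\right) 124 = -2 + \left(-456 - 1254\right) 124 = -2 - 212040 = -212042$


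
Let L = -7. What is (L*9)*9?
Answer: -567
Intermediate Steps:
(L*9)*9 = -7*9*9 = -63*9 = -567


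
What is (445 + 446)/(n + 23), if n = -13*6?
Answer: -81/5 ≈ -16.200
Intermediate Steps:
n = -78
(445 + 446)/(n + 23) = (445 + 446)/(-78 + 23) = 891/(-55) = 891*(-1/55) = -81/5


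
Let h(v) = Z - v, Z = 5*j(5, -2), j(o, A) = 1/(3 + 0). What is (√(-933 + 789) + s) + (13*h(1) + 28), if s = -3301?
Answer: -9793/3 + 12*I ≈ -3264.3 + 12.0*I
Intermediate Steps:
j(o, A) = ⅓ (j(o, A) = 1/3 = ⅓)
Z = 5/3 (Z = 5*(⅓) = 5/3 ≈ 1.6667)
h(v) = 5/3 - v
(√(-933 + 789) + s) + (13*h(1) + 28) = (√(-933 + 789) - 3301) + (13*(5/3 - 1*1) + 28) = (√(-144) - 3301) + (13*(5/3 - 1) + 28) = (12*I - 3301) + (13*(⅔) + 28) = (-3301 + 12*I) + (26/3 + 28) = (-3301 + 12*I) + 110/3 = -9793/3 + 12*I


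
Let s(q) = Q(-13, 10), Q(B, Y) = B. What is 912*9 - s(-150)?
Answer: 8221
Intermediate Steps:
s(q) = -13
912*9 - s(-150) = 912*9 - 1*(-13) = 8208 + 13 = 8221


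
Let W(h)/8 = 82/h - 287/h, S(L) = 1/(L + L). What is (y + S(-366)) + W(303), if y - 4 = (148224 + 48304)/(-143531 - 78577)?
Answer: -3145610305/1368407388 ≈ -2.2987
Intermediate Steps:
S(L) = 1/(2*L)
y = 172976/55527 (y = 4 + (148224 + 48304)/(-143531 - 78577) = 4 + 196528/(-222108) = 4 + 196528*(-1/222108) = 4 - 49132/55527 = 172976/55527 ≈ 3.1152)
W(h) = -1640/h (W(h) = 8*(82/h - 287/h) = 8*(-205/h) = -1640/h)
(y + S(-366)) + W(303) = (172976/55527 + (½)/(-366)) - 1640/303 = (172976/55527 + (½)*(-1/366)) - 1640*1/303 = (172976/55527 - 1/732) - 1640/303 = 14062545/4516196 - 1640/303 = -3145610305/1368407388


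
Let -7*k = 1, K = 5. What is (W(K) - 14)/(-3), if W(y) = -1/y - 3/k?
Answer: -34/15 ≈ -2.2667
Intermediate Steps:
k = -1/7 (k = -1/7*1 = -1/7 ≈ -0.14286)
W(y) = 21 - 1/y (W(y) = -1/y - 3/(-1/7) = -1/y - 3*(-7) = -1/y + 21 = 21 - 1/y)
(W(K) - 14)/(-3) = ((21 - 1/5) - 14)/(-3) = ((21 - 1*1/5) - 14)*(-1/3) = ((21 - 1/5) - 14)*(-1/3) = (104/5 - 14)*(-1/3) = (34/5)*(-1/3) = -34/15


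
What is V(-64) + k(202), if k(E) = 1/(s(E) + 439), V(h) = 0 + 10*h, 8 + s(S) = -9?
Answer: -270079/422 ≈ -640.00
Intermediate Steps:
s(S) = -17 (s(S) = -8 - 9 = -17)
V(h) = 10*h
k(E) = 1/422 (k(E) = 1/(-17 + 439) = 1/422)
V(-64) + k(202) = 10*(-64) + 1/422 = -640 + 1/422 = -270079/422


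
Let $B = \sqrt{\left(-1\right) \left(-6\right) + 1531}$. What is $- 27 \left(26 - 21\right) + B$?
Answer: $-135 + \sqrt{1537} \approx -95.795$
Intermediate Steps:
$B = \sqrt{1537}$ ($B = \sqrt{6 + 1531} = \sqrt{1537} \approx 39.205$)
$- 27 \left(26 - 21\right) + B = - 27 \left(26 - 21\right) + \sqrt{1537} = \left(-27\right) 5 + \sqrt{1537} = -135 + \sqrt{1537}$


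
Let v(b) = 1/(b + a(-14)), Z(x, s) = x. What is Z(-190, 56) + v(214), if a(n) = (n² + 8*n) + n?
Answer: -53959/284 ≈ -190.00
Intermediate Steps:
a(n) = n² + 9*n
v(b) = 1/(70 + b) (v(b) = 1/(b - 14*(9 - 14)) = 1/(b - 14*(-5)) = 1/(b + 70) = 1/(70 + b))
Z(-190, 56) + v(214) = -190 + 1/(70 + 214) = -190 + 1/284 = -53959/284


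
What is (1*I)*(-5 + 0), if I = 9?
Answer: -45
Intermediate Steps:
(1*I)*(-5 + 0) = (1*9)*(-5 + 0) = 9*(-5) = -45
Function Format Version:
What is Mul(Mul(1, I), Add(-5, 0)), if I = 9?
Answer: -45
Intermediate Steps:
Mul(Mul(1, I), Add(-5, 0)) = Mul(Mul(1, 9), Add(-5, 0)) = Mul(9, -5) = -45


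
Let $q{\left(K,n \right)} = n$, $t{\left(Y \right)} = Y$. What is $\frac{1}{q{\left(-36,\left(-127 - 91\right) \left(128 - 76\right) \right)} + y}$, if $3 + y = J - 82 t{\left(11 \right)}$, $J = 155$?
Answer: $- \frac{1}{12086} \approx -8.274 \cdot 10^{-5}$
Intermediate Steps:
$y = -750$ ($y = -3 + \left(155 - 902\right) = -3 - 747 = -750$)
$\frac{1}{q{\left(-36,\left(-127 - 91\right) \left(128 - 76\right) \right)} + y} = \frac{1}{\left(-127 - 91\right) \left(128 - 76\right) - 750} = \frac{1}{\left(-218\right) 52 - 750} = \frac{1}{-11336 - 750} = \frac{1}{-12086} = - \frac{1}{12086}$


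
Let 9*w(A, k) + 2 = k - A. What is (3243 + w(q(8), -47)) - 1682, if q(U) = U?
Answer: 4664/3 ≈ 1554.7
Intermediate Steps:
w(A, k) = -2/9 - A/9 + k/9 (w(A, k) = -2/9 + (k - A)/9 = -2/9 + (-A/9 + k/9) = -2/9 - A/9 + k/9)
(3243 + w(q(8), -47)) - 1682 = (3243 + (-2/9 - ⅑*8 + (⅑)*(-47))) - 1682 = (3243 + (-2/9 - 8/9 - 47/9)) - 1682 = (3243 - 19/3) - 1682 = 9710/3 - 1682 = 4664/3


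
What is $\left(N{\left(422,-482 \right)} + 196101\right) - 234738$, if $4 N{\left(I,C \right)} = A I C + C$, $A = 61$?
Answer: $- \frac{6281337}{2} \approx -3.1407 \cdot 10^{6}$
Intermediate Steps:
$N{\left(I,C \right)} = \frac{C}{4} + \frac{61 C I}{4}$ ($N{\left(I,C \right)} = \frac{61 I C + C}{4} = \frac{61 C I + C}{4} = \frac{C + 61 C I}{4} = \frac{C}{4} + \frac{61 C I}{4}$)
$\left(N{\left(422,-482 \right)} + 196101\right) - 234738 = \left(\frac{1}{4} \left(-482\right) \left(1 + 61 \cdot 422\right) + 196101\right) - 234738 = \left(\frac{1}{4} \left(-482\right) \left(1 + 25742\right) + 196101\right) - 234738 = \left(\frac{1}{4} \left(-482\right) 25743 + 196101\right) - 234738 = \left(- \frac{6204063}{2} + 196101\right) - 234738 = - \frac{5811861}{2} - 234738 = - \frac{6281337}{2}$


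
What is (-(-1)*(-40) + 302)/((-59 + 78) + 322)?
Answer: 262/341 ≈ 0.76833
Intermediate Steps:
(-(-1)*(-40) + 302)/((-59 + 78) + 322) = (-1*40 + 302)/(19 + 322) = (-40 + 302)/341 = 262*(1/341) = 262/341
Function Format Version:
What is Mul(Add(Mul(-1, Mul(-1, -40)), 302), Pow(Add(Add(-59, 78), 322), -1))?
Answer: Rational(262, 341) ≈ 0.76833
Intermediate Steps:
Mul(Add(Mul(-1, Mul(-1, -40)), 302), Pow(Add(Add(-59, 78), 322), -1)) = Mul(Add(Mul(-1, 40), 302), Pow(Add(19, 322), -1)) = Mul(Add(-40, 302), Pow(341, -1)) = Mul(262, Rational(1, 341)) = Rational(262, 341)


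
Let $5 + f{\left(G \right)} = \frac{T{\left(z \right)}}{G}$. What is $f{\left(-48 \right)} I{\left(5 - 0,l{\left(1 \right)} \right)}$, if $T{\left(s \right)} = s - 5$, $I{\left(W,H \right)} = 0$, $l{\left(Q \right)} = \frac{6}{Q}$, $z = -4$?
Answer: $0$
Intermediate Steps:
$T{\left(s \right)} = -5 + s$
$f{\left(G \right)} = -5 - \frac{9}{G}$ ($f{\left(G \right)} = -5 + \frac{-5 - 4}{G} = -5 - \frac{9}{G}$)
$f{\left(-48 \right)} I{\left(5 - 0,l{\left(1 \right)} \right)} = \left(-5 - \frac{9}{-48}\right) 0 = \left(-5 - - \frac{3}{16}\right) 0 = \left(-5 + \frac{3}{16}\right) 0 = \left(- \frac{77}{16}\right) 0 = 0$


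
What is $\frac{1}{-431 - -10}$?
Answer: $- \frac{1}{421} \approx -0.0023753$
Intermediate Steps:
$\frac{1}{-431 - -10} = \frac{1}{-431 + 10} = \frac{1}{-421} = - \frac{1}{421}$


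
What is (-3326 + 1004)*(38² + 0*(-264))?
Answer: -3352968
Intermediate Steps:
(-3326 + 1004)*(38² + 0*(-264)) = -2322*(1444 + 0) = -2322*1444 = -3352968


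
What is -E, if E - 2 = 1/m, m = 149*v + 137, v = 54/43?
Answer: -27917/13937 ≈ -2.0031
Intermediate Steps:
v = 54/43 (v = 54*(1/43) = 54/43 ≈ 1.2558)
m = 13937/43 (m = 149*(54/43) + 137 = 8046/43 + 137 = 13937/43 ≈ 324.12)
E = 27917/13937 (E = 2 + 1/(13937/43) = 2 + 43/13937 = 27917/13937 ≈ 2.0031)
-E = -1*27917/13937 = -27917/13937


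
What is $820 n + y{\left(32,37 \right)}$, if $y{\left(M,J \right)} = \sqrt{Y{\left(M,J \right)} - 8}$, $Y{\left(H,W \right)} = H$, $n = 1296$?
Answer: $1062720 + 2 \sqrt{6} \approx 1.0627 \cdot 10^{6}$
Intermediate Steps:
$y{\left(M,J \right)} = \sqrt{-8 + M}$ ($y{\left(M,J \right)} = \sqrt{M - 8} = \sqrt{-8 + M}$)
$820 n + y{\left(32,37 \right)} = 820 \cdot 1296 + \sqrt{-8 + 32} = 1062720 + \sqrt{24} = 1062720 + 2 \sqrt{6}$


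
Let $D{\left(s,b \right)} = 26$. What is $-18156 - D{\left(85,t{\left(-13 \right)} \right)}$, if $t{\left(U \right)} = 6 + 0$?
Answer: $-18182$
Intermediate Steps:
$t{\left(U \right)} = 6$
$-18156 - D{\left(85,t{\left(-13 \right)} \right)} = -18156 - 26 = -18182$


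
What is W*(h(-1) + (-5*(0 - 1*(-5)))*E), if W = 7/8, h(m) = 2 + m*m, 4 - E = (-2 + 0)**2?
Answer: 21/8 ≈ 2.6250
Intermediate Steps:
E = 0 (E = 4 - (-2 + 0)**2 = 4 - 1*(-2)**2 = 4 - 1*4 = 4 - 4 = 0)
h(m) = 2 + m**2
W = 7/8 (W = 7*(1/8) = 7/8 ≈ 0.87500)
W*(h(-1) + (-5*(0 - 1*(-5)))*E) = 7*((2 + (-1)**2) - 5*(0 - 1*(-5))*0)/8 = 7*((2 + 1) - 5*(0 + 5)*0)/8 = 7*(3 - 5*5*0)/8 = 7*(3 - 25*0)/8 = 7*(3 + 0)/8 = (7/8)*3 = 21/8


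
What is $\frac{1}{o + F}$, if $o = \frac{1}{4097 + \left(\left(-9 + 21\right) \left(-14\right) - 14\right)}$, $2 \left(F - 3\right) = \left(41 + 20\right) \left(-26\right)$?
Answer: $- \frac{3915}{3092849} \approx -0.0012658$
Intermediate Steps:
$F = -790$ ($F = 3 + \frac{\left(41 + 20\right) \left(-26\right)}{2} = 3 + \frac{61 \left(-26\right)}{2} = 3 + \frac{1}{2} \left(-1586\right) = 3 - 793 = -790$)
$o = \frac{1}{3915}$ ($o = \frac{1}{4097 + \left(12 \left(-14\right) - 14\right)} = \frac{1}{4097 - 182} = \frac{1}{3915} \approx 0.00025543$)
$\frac{1}{o + F} = \frac{1}{\frac{1}{3915} - 790} = \frac{1}{- \frac{3092849}{3915}} = - \frac{3915}{3092849}$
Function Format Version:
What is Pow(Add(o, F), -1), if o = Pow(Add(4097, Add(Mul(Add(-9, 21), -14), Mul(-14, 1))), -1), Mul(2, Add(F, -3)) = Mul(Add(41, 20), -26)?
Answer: Rational(-3915, 3092849) ≈ -0.0012658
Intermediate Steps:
F = -790 (F = Add(3, Mul(Rational(1, 2), Mul(Add(41, 20), -26))) = Add(3, Mul(Rational(1, 2), Mul(61, -26))) = Add(3, Mul(Rational(1, 2), -1586)) = Add(3, -793) = -790)
o = Rational(1, 3915) (o = Pow(Add(4097, Add(Mul(12, -14), -14)), -1) = Pow(Add(4097, Add(-168, -14)), -1) = Pow(Add(4097, -182), -1) = Pow(3915, -1) = Rational(1, 3915) ≈ 0.00025543)
Pow(Add(o, F), -1) = Pow(Add(Rational(1, 3915), -790), -1) = Pow(Rational(-3092849, 3915), -1) = Rational(-3915, 3092849)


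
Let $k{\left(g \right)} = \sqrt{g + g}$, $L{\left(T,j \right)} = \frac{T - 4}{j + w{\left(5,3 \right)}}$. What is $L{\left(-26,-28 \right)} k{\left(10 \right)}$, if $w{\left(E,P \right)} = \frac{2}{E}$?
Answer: $\frac{50 \sqrt{5}}{23} \approx 4.861$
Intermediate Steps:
$L{\left(T,j \right)} = \frac{-4 + T}{\frac{2}{5} + j}$ ($L{\left(T,j \right)} = \frac{T - 4}{j + \frac{2}{5}} = \frac{-4 + T}{j + 2 \cdot \frac{1}{5}} = \frac{-4 + T}{j + \frac{2}{5}} = \frac{-4 + T}{\frac{2}{5} + j}$)
$k{\left(g \right)} = \sqrt{2} \sqrt{g}$ ($k{\left(g \right)} = \sqrt{2 g} = \sqrt{2} \sqrt{g}$)
$L{\left(-26,-28 \right)} k{\left(10 \right)} = \frac{5 \left(-4 - 26\right)}{2 + 5 \left(-28\right)} \sqrt{2} \sqrt{10} = 5 \frac{1}{2 - 140} \left(-30\right) 2 \sqrt{5} = 5 \frac{1}{-138} \left(-30\right) 2 \sqrt{5} = 5 \left(- \frac{1}{138}\right) \left(-30\right) 2 \sqrt{5} = \frac{25 \cdot 2 \sqrt{5}}{23} = \frac{50 \sqrt{5}}{23}$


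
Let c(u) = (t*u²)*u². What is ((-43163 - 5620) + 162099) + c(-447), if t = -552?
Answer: -22037847224196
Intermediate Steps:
c(u) = -552*u⁴ (c(u) = (-552*u²)*u² = -552*u⁴)
((-43163 - 5620) + 162099) + c(-447) = ((-43163 - 5620) + 162099) - 552*(-447)⁴ = (-48783 + 162099) - 552*39923636481 = 113316 - 22037847337512 = -22037847224196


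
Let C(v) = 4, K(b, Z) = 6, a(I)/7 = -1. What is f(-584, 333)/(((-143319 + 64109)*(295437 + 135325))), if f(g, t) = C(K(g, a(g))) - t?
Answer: 329/34120658020 ≈ 9.6422e-9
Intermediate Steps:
a(I) = -7 (a(I) = 7*(-1) = -7)
f(g, t) = 4 - t
f(-584, 333)/(((-143319 + 64109)*(295437 + 135325))) = (4 - 1*333)/(((-143319 + 64109)*(295437 + 135325))) = (4 - 333)/((-79210*430762)) = -329/(-34120658020) = -329*(-1/34120658020) = 329/34120658020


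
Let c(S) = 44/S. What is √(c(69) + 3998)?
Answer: √19037514/69 ≈ 63.235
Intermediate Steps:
√(c(69) + 3998) = √(44/69 + 3998) = √(275906/69) = √19037514/69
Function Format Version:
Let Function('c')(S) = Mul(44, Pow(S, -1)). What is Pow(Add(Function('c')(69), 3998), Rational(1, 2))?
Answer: Mul(Rational(1, 69), Pow(19037514, Rational(1, 2))) ≈ 63.235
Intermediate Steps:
Pow(Add(Function('c')(69), 3998), Rational(1, 2)) = Pow(Add(Mul(44, Pow(69, -1)), 3998), Rational(1, 2)) = Pow(Add(Mul(44, Rational(1, 69)), 3998), Rational(1, 2)) = Pow(Add(Rational(44, 69), 3998), Rational(1, 2)) = Pow(Rational(275906, 69), Rational(1, 2)) = Mul(Rational(1, 69), Pow(19037514, Rational(1, 2)))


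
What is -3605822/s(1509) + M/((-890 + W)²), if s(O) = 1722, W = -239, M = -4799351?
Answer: -2302196521162/1097465901 ≈ -2097.7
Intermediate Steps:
-3605822/s(1509) + M/((-890 + W)²) = -3605822/1722 - 4799351/(-890 - 239)² = -3605822*1/1722 - 4799351/((-1129)²) = -1802911/861 - 4799351/1274641 = -2302196521162/1097465901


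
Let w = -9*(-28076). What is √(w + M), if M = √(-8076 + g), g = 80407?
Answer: √(252684 + √72331) ≈ 502.94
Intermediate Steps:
w = 252684
M = √72331 (M = √(-8076 + 80407) = √72331 ≈ 268.94)
√(w + M) = √(252684 + √72331)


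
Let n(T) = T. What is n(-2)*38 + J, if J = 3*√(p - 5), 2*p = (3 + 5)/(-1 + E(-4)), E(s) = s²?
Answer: -76 + I*√1065/5 ≈ -76.0 + 6.5269*I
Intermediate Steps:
p = 4/15 (p = ((3 + 5)/(-1 + (-4)²))/2 = (8/(-1 + 16))/2 = (8/15)/2 = (8*(1/15))/2 = (½)*(8/15) = 4/15 ≈ 0.26667)
J = I*√1065/5 (J = 3*√(4/15 - 5) = 3*√(-71/15) = 3*(I*√1065/15) = I*√1065/5 ≈ 6.5269*I)
n(-2)*38 + J = -2*38 + I*√1065/5 = -76 + I*√1065/5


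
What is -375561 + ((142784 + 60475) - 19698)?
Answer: -192000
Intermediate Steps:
-375561 + ((142784 + 60475) - 19698) = -375561 + (203259 - 19698) = -375561 + 183561 = -192000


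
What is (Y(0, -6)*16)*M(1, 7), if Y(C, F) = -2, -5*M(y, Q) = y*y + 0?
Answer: 32/5 ≈ 6.4000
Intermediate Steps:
M(y, Q) = -y**2/5 (M(y, Q) = -(y*y + 0)/5 = -(y**2 + 0)/5 = -y**2/5)
(Y(0, -6)*16)*M(1, 7) = (-2*16)*(-1/5*1**2) = -(-32)/5 = -32*(-1/5) = 32/5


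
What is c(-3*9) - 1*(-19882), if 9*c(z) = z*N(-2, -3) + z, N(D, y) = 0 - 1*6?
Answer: 19897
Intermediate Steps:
N(D, y) = -6 (N(D, y) = 0 - 6 = -6)
c(z) = -5*z/9 (c(z) = (z*(-6) + z)/9 = (-6*z + z)/9 = (-5*z)/9 = -5*z/9)
c(-3*9) - 1*(-19882) = -(-5)*9/3 - 1*(-19882) = -5/9*(-27) + 19882 = 15 + 19882 = 19897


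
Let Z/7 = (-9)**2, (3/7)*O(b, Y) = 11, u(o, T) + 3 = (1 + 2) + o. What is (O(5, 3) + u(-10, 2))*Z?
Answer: 8883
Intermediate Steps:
u(o, T) = o (u(o, T) = -3 + ((1 + 2) + o) = -3 + (3 + o) = o)
O(b, Y) = 77/3 (O(b, Y) = (7/3)*11 = 77/3)
Z = 567 (Z = 7*(-9)**2 = 7*81 = 567)
(O(5, 3) + u(-10, 2))*Z = (77/3 - 10)*567 = (47/3)*567 = 8883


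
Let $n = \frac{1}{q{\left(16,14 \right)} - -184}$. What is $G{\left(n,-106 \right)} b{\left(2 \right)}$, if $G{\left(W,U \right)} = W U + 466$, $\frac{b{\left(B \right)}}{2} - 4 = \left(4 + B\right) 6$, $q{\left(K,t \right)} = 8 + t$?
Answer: $\frac{3835600}{103} \approx 37239.0$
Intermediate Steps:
$n = \frac{1}{206}$ ($n = \frac{1}{\left(8 + 14\right) - -184} = \frac{1}{22 + \left(-30 + 214\right)} = \frac{1}{22 + 184} = \frac{1}{206} \approx 0.0048544$)
$b{\left(B \right)} = 56 + 12 B$ ($b{\left(B \right)} = 8 + 2 \left(4 + B\right) 6 = 8 + 2 \left(24 + 6 B\right) = 8 + \left(48 + 12 B\right) = 56 + 12 B$)
$G{\left(W,U \right)} = 466 + U W$ ($G{\left(W,U \right)} = U W + 466 = 466 + U W$)
$G{\left(n,-106 \right)} b{\left(2 \right)} = \left(466 - \frac{53}{103}\right) \left(56 + 12 \cdot 2\right) = \left(466 - \frac{53}{103}\right) \left(56 + 24\right) = \frac{47945}{103} \cdot 80 = \frac{3835600}{103}$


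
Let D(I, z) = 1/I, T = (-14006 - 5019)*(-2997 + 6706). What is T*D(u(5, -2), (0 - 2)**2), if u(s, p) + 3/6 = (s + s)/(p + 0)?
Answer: 141127450/11 ≈ 1.2830e+7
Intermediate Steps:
u(s, p) = -1/2 + 2*s/p (u(s, p) = -1/2 + (s + s)/(p + 0) = -1/2 + (2*s)/p = -1/2 + 2*s/p)
T = -70563725 (T = -19025*3709 = -70563725)
T*D(u(5, -2), (0 - 2)**2) = -70563725*(-4/(-1*(-2) + 4*5)) = -70563725*(-4/(2 + 20)) = -70563725/((1/2)*(-1/2)*22) = -70563725/(-11/2) = -70563725*(-2/11) = 141127450/11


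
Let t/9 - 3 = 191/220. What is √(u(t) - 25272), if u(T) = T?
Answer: 3*I*√33929995/110 ≈ 158.86*I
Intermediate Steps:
t = 7659/220 (t = 27 + 9*(191/220) = 27 + 1719/220 = 7659/220 ≈ 34.814)
√(u(t) - 25272) = √(7659/220 - 25272) = √(-5552181/220) = 3*I*√33929995/110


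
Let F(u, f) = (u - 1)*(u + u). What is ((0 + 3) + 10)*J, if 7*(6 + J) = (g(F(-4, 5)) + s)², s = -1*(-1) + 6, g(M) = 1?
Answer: 286/7 ≈ 40.857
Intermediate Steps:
F(u, f) = 2*u*(-1 + u) (F(u, f) = (-1 + u)*(2*u) = 2*u*(-1 + u))
s = 7 (s = 1 + 6 = 7)
J = 22/7 (J = -6 + (1 + 7)²/7 = -6 + (⅐)*8² = -6 + (⅐)*64 = -6 + 64/7 = 22/7 ≈ 3.1429)
((0 + 3) + 10)*J = ((0 + 3) + 10)*(22/7) = (3 + 10)*(22/7) = 13*(22/7) = 286/7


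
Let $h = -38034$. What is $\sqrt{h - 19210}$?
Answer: $2 i \sqrt{14311} \approx 239.26 i$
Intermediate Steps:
$\sqrt{h - 19210} = \sqrt{-38034 - 19210} = \sqrt{-57244} = 2 i \sqrt{14311}$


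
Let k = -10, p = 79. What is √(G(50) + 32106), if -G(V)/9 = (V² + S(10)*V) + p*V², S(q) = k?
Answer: I*√1763394 ≈ 1327.9*I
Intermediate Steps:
S(q) = -10
G(V) = -720*V² + 90*V (G(V) = -9*((V² - 10*V) + 79*V²) = -9*(-10*V + 80*V²) = -720*V² + 90*V)
√(G(50) + 32106) = √(90*50*(1 - 8*50) + 32106) = √(90*50*(1 - 400) + 32106) = √(90*50*(-399) + 32106) = √(-1795500 + 32106) = √(-1763394) = I*√1763394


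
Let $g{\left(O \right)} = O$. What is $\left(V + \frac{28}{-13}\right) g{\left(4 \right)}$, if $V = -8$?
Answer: $- \frac{528}{13} \approx -40.615$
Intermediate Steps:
$\left(V + \frac{28}{-13}\right) g{\left(4 \right)} = \left(-8 + \frac{28}{-13}\right) 4 = \left(-8 + 28 \left(- \frac{1}{13}\right)\right) 4 = \left(-8 - \frac{28}{13}\right) 4 = \left(- \frac{132}{13}\right) 4 = - \frac{528}{13}$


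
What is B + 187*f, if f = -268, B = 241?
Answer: -49875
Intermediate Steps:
B + 187*f = 241 + 187*(-268) = 241 - 50116 = -49875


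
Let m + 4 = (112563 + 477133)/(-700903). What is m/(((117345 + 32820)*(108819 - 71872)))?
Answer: -3393308/3888712354568265 ≈ -8.7260e-10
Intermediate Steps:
m = -3393308/700903 (m = -4 + (112563 + 477133)/(-700903) = -4 + 589696*(-1/700903) = -4 - 589696/700903 = -3393308/700903 ≈ -4.8413)
m/(((117345 + 32820)*(108819 - 71872))) = -3393308*1/((108819 - 71872)*(117345 + 32820))/700903 = -3393308/(700903*(150165*36947)) = -3393308/700903/5548146255 = -3393308/700903*1/5548146255 = -3393308/3888712354568265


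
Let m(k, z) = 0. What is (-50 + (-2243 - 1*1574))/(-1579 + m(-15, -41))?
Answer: 3867/1579 ≈ 2.4490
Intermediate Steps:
(-50 + (-2243 - 1*1574))/(-1579 + m(-15, -41)) = (-50 + (-2243 - 1*1574))/(-1579 + 0) = (-50 + (-2243 - 1574))/(-1579) = (-50 - 3817)*(-1/1579) = -3867*(-1/1579) = 3867/1579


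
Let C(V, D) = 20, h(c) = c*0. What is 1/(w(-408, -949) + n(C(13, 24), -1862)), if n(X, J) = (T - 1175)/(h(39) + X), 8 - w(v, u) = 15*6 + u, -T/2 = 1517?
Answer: 20/13131 ≈ 0.0015231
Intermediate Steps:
T = -3034 (T = -2*1517 = -3034)
h(c) = 0
w(v, u) = -82 - u (w(v, u) = 8 - (15*6 + u) = 8 - (90 + u) = 8 + (-90 - u) = -82 - u)
n(X, J) = -4209/X (n(X, J) = (-3034 - 1175)/(0 + X) = -4209/X)
1/(w(-408, -949) + n(C(13, 24), -1862)) = 1/((-82 - 1*(-949)) - 4209/20) = 1/((-82 + 949) - 4209*1/20) = 1/(867 - 4209/20) = 1/(13131/20) = 20/13131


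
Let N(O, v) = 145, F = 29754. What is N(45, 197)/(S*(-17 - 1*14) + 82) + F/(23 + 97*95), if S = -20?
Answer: 11113409/3242538 ≈ 3.4274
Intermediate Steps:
N(45, 197)/(S*(-17 - 1*14) + 82) + F/(23 + 97*95) = 145/(-20*(-17 - 1*14) + 82) + 29754/(23 + 97*95) = 145/(-20*(-17 - 14) + 82) + 29754/(23 + 9215) = 145/(-20*(-31) + 82) + 29754/9238 = 145/(620 + 82) + 29754*(1/9238) = 145/702 + 14877/4619 = 11113409/3242538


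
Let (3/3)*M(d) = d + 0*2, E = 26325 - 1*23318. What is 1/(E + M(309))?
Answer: 1/3316 ≈ 0.00030157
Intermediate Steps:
E = 3007 (E = 26325 - 23318 = 3007)
M(d) = d (M(d) = d + 0*2 = d + 0 = d)
1/(E + M(309)) = 1/(3007 + 309) = 1/3316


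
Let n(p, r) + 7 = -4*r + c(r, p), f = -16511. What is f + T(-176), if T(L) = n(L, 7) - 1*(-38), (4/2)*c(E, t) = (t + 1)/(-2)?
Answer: -65857/4 ≈ -16464.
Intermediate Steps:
c(E, t) = -1/4 - t/4 (c(E, t) = ((t + 1)/(-2))/2 = ((1 + t)*(-1/2))/2 = (-1/2 - t/2)/2 = -1/4 - t/4)
n(p, r) = -29/4 - 4*r - p/4 (n(p, r) = -7 + (-4*r + (-1/4 - p/4)) = -7 + (-1/4 - 4*r - p/4) = -29/4 - 4*r - p/4)
T(L) = 11/4 - L/4 (T(L) = (-29/4 - 4*7 - L/4) - 1*(-38) = (-29/4 - 28 - L/4) + 38 = (-141/4 - L/4) + 38 = 11/4 - L/4)
f + T(-176) = -16511 + (11/4 - 1/4*(-176)) = -16511 + (11/4 + 44) = -16511 + 187/4 = -65857/4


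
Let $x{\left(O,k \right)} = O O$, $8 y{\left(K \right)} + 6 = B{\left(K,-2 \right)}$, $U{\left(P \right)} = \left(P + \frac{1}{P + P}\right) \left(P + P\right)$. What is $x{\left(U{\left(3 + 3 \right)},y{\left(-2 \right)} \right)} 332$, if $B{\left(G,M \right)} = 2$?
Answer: $1769228$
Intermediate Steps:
$U{\left(P \right)} = 2 P \left(P + \frac{1}{2 P}\right)$ ($U{\left(P \right)} = \left(P + \frac{1}{2 P}\right) 2 P = 2 P \left(P + \frac{1}{2 P}\right)$)
$y{\left(K \right)} = - \frac{1}{2}$ ($y{\left(K \right)} = - \frac{3}{4} + \frac{1}{8} \cdot 2 = - \frac{3}{4} + \frac{1}{4} = - \frac{1}{2}$)
$x{\left(O,k \right)} = O^{2}$
$x{\left(U{\left(3 + 3 \right)},y{\left(-2 \right)} \right)} 332 = \left(1 + 2 \left(3 + 3\right)^{2}\right)^{2} \cdot 332 = \left(1 + 2 \cdot 6^{2}\right)^{2} \cdot 332 = \left(1 + 2 \cdot 36\right)^{2} \cdot 332 = \left(1 + 72\right)^{2} \cdot 332 = 73^{2} \cdot 332 = 5329 \cdot 332 = 1769228$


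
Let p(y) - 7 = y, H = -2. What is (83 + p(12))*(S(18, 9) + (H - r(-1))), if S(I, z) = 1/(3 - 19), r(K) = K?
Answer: -867/8 ≈ -108.38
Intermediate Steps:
p(y) = 7 + y
S(I, z) = -1/16 (S(I, z) = 1/(-16) = -1/16)
(83 + p(12))*(S(18, 9) + (H - r(-1))) = (83 + (7 + 12))*(-1/16 + (-2 - 1*(-1))) = (83 + 19)*(-1/16 + (-2 + 1)) = 102*(-1/16 - 1) = 102*(-17/16) = -867/8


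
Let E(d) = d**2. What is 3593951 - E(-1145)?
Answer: 2282926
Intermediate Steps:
3593951 - E(-1145) = 3593951 - 1*(-1145)**2 = 3593951 - 1*1311025 = 3593951 - 1311025 = 2282926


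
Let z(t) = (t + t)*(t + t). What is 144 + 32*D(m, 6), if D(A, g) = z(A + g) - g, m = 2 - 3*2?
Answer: 464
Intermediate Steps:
z(t) = 4*t² (z(t) = (2*t)*(2*t) = 4*t²)
m = -4 (m = 2 - 6 = -4)
D(A, g) = -g + 4*(A + g)² (D(A, g) = 4*(A + g)² - g = -g + 4*(A + g)²)
144 + 32*D(m, 6) = 144 + 32*(-1*6 + 4*(-4 + 6)²) = 144 + 32*(-6 + 4*2²) = 144 + 32*(-6 + 4*4) = 144 + 32*(-6 + 16) = 144 + 32*10 = 144 + 320 = 464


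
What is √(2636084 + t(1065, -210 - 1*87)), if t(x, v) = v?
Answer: √2635787 ≈ 1623.5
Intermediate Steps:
√(2636084 + t(1065, -210 - 1*87)) = √(2636084 + (-210 - 1*87)) = √(2636084 + (-210 - 87)) = √(2636084 - 297) = √2635787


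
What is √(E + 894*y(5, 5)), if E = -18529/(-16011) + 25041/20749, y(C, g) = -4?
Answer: 4*I*√2738918214484716702/110737413 ≈ 59.78*I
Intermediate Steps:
E = 785389672/332212239 (E = -18529*(-1/16011) + 25041*(1/20749) = 18529/16011 + 25041/20749 = 785389672/332212239 ≈ 2.3641)
√(E + 894*y(5, 5)) = √(785389672/332212239 + 894*(-4)) = √(785389672/332212239 - 3576) = √(-1187205576992/332212239) = 4*I*√2738918214484716702/110737413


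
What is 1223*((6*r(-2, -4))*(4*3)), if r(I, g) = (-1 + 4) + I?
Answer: 88056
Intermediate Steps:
r(I, g) = 3 + I
1223*((6*r(-2, -4))*(4*3)) = 1223*((6*(3 - 2))*(4*3)) = 1223*((6*1)*12) = 1223*(6*12) = 1223*72 = 88056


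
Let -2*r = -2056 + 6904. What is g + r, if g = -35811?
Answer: -38235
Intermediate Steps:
r = -2424 (r = -(-2056 + 6904)/2 = -½*4848 = -2424)
g + r = -35811 - 2424 = -38235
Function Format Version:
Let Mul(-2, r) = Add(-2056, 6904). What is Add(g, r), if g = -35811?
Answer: -38235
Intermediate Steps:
r = -2424 (r = Mul(Rational(-1, 2), Add(-2056, 6904)) = Mul(Rational(-1, 2), 4848) = -2424)
Add(g, r) = Add(-35811, -2424) = -38235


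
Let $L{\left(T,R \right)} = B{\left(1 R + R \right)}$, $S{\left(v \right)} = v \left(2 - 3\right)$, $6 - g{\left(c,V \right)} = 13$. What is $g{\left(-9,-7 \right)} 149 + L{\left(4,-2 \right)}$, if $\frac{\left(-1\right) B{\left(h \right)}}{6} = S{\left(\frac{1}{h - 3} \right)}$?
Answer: $- \frac{7307}{7} \approx -1043.9$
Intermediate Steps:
$g{\left(c,V \right)} = -7$ ($g{\left(c,V \right)} = 6 - 13 = -7$)
$S{\left(v \right)} = - v$ ($S{\left(v \right)} = v \left(-1\right) = - v$)
$B{\left(h \right)} = \frac{6}{-3 + h}$ ($B{\left(h \right)} = - 6 \left(- \frac{1}{h - 3}\right) = - 6 \left(- \frac{1}{-3 + h}\right) = \frac{6}{-3 + h}$)
$L{\left(T,R \right)} = \frac{6}{-3 + 2 R}$ ($L{\left(T,R \right)} = \frac{6}{-3 + \left(1 R + R\right)} = \frac{6}{-3 + \left(R + R\right)} = \frac{6}{-3 + 2 R}$)
$g{\left(-9,-7 \right)} 149 + L{\left(4,-2 \right)} = \left(-7\right) 149 + \frac{6}{-3 + 2 \left(-2\right)} = -1043 + \frac{6}{-3 - 4} = -1043 + \frac{6}{-7} = -1043 + 6 \left(- \frac{1}{7}\right) = -1043 - \frac{6}{7} = - \frac{7307}{7}$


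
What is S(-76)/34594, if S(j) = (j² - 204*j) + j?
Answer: 10602/17297 ≈ 0.61294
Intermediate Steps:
S(j) = j² - 203*j
S(-76)/34594 = -76*(-203 - 76)/34594 = -76*(-279)*(1/34594) = 21204*(1/34594) = 10602/17297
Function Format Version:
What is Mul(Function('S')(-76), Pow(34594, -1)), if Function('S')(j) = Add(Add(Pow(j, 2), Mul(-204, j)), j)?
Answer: Rational(10602, 17297) ≈ 0.61294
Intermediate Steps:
Function('S')(j) = Add(Pow(j, 2), Mul(-203, j))
Mul(Function('S')(-76), Pow(34594, -1)) = Mul(Mul(-76, Add(-203, -76)), Pow(34594, -1)) = Mul(Mul(-76, -279), Rational(1, 34594)) = Mul(21204, Rational(1, 34594)) = Rational(10602, 17297)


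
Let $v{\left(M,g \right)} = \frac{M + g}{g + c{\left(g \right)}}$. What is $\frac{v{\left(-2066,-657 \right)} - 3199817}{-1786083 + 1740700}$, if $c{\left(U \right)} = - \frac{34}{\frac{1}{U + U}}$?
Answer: $\frac{140852747246}{1997714277} \approx 70.507$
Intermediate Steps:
$c{\left(U \right)} = - 68 U$ ($c{\left(U \right)} = - \frac{34}{\frac{1}{2 U}} = - \frac{34}{\frac{1}{2} \frac{1}{U}} = - 34 \cdot 2 U = - 68 U$)
$v{\left(M,g \right)} = - \frac{M + g}{67 g}$ ($v{\left(M,g \right)} = \frac{M + g}{g - 68 g} = \frac{M + g}{\left(-67\right) g} = \left(M + g\right) \left(- \frac{1}{67 g}\right) = - \frac{M + g}{67 g}$)
$\frac{v{\left(-2066,-657 \right)} - 3199817}{-1786083 + 1740700} = \frac{\frac{\left(-1\right) \left(-2066\right) - -657}{67 \left(-657\right)} - 3199817}{-1786083 + 1740700} = \frac{\frac{1}{67} \left(- \frac{1}{657}\right) \left(2066 + 657\right) - 3199817}{-45383} = \left(\frac{1}{67} \left(- \frac{1}{657}\right) 2723 - 3199817\right) \left(- \frac{1}{45383}\right) = \left(- \frac{2723}{44019} - 3199817\right) \left(- \frac{1}{45383}\right) = \left(- \frac{140852747246}{44019}\right) \left(- \frac{1}{45383}\right) = \frac{140852747246}{1997714277}$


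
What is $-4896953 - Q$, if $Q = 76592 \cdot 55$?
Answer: $-9109513$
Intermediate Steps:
$Q = 4212560$
$-4896953 - Q = -4896953 - 4212560 = -9109513$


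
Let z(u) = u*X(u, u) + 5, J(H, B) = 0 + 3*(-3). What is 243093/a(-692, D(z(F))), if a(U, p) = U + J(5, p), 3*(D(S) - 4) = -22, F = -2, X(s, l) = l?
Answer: -243093/701 ≈ -346.78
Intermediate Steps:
J(H, B) = -9 (J(H, B) = 0 - 9 = -9)
z(u) = 5 + u² (z(u) = u*u + 5 = u² + 5 = 5 + u²)
D(S) = -10/3 (D(S) = 4 + (⅓)*(-22) = 4 - 22/3 = -10/3)
a(U, p) = -9 + U (a(U, p) = U - 9 = -9 + U)
243093/a(-692, D(z(F))) = 243093/(-9 - 692) = 243093/(-701) = 243093*(-1/701) = -243093/701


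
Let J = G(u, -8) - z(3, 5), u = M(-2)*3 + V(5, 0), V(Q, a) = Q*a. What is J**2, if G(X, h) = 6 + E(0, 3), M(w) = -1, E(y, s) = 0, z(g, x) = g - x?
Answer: 64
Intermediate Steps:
u = -3 (u = -1*3 + 5*0 = -3 + 0 = -3)
G(X, h) = 6 (G(X, h) = 6 + 0 = 6)
J = 8 (J = 6 - (3 - 1*5) = 6 - (3 - 5) = 6 - 1*(-2) = 6 + 2 = 8)
J**2 = 8**2 = 64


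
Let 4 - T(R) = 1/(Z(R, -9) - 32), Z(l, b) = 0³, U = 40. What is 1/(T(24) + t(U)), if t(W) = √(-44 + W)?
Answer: 4128/20737 - 2048*I/20737 ≈ 0.19906 - 0.098761*I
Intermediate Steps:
Z(l, b) = 0
T(R) = 129/32 (T(R) = 4 - 1/(0 - 32) = 4 - 1/(-32) = 4 - 1*(-1/32) = 4 + 1/32 = 129/32)
1/(T(24) + t(U)) = 1/(129/32 + √(-44 + 40)) = 1/(129/32 + √(-4)) = 1/(129/32 + 2*I) = 1024*(129/32 - 2*I)/20737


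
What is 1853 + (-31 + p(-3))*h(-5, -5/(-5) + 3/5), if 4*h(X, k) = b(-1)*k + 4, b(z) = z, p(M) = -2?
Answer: 9166/5 ≈ 1833.2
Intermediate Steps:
h(X, k) = 1 - k/4 (h(X, k) = (-k + 4)/4 = (4 - k)/4 = 1 - k/4)
1853 + (-31 + p(-3))*h(-5, -5/(-5) + 3/5) = 1853 + (-31 - 2)*(1 - (-5/(-5) + 3/5)/4) = 1853 - 33*(1 - (-5*(-⅕) + 3*(⅕))/4) = 1853 - 33*(1 - (1 + ⅗)/4) = 1853 - 33*(1 - ¼*8/5) = 1853 - 33*(1 - ⅖) = 1853 - 33*⅗ = 1853 - 99/5 = 9166/5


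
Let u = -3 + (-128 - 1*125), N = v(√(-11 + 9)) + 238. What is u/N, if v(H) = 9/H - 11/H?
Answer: -30464/28323 + 128*I*√2/28323 ≈ -1.0756 + 0.0063912*I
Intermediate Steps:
v(H) = -2/H
N = 238 + I*√2 (N = -2/√(-11 + 9) + 238 = -2*(-I*√2/2) + 238 = -(-1)*I*√2 + 238 = I*√2 + 238 = 238 + I*√2 ≈ 238.0 + 1.4142*I)
u = -256 (u = -3 + (-128 - 125) = -3 - 253 = -256)
u/N = -256/(238 + I*√2)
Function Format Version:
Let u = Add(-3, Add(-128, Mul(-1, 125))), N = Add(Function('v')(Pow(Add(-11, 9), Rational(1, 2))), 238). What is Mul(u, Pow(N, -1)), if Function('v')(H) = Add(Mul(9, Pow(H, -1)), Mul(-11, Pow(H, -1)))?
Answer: Add(Rational(-30464, 28323), Mul(Rational(128, 28323), I, Pow(2, Rational(1, 2)))) ≈ Add(-1.0756, Mul(0.0063912, I))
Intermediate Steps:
Function('v')(H) = Mul(-2, Pow(H, -1))
N = Add(238, Mul(I, Pow(2, Rational(1, 2)))) (N = Add(Mul(-2, Pow(Pow(Add(-11, 9), Rational(1, 2)), -1)), 238) = Add(Mul(-2, Pow(Pow(-2, Rational(1, 2)), -1)), 238) = Add(Mul(-2, Pow(Mul(I, Pow(2, Rational(1, 2))), -1)), 238) = Add(Mul(-2, Mul(Rational(-1, 2), I, Pow(2, Rational(1, 2)))), 238) = Add(Mul(I, Pow(2, Rational(1, 2))), 238) = Add(238, Mul(I, Pow(2, Rational(1, 2)))) ≈ Add(238.00, Mul(1.4142, I)))
u = -256 (u = Add(-3, Add(-128, -125)) = Add(-3, -253) = -256)
Mul(u, Pow(N, -1)) = Mul(-256, Pow(Add(238, Mul(I, Pow(2, Rational(1, 2)))), -1))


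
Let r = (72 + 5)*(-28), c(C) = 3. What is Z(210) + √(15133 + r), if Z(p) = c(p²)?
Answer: 3 + √12977 ≈ 116.92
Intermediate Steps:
Z(p) = 3
r = -2156 (r = 77*(-28) = -2156)
Z(210) + √(15133 + r) = 3 + √(15133 - 2156) = 3 + √12977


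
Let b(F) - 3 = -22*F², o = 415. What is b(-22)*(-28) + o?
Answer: 298475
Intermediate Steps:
b(F) = 3 - 22*F²
b(-22)*(-28) + o = (3 - 22*(-22)²)*(-28) + 415 = (3 - 22*484)*(-28) + 415 = (3 - 10648)*(-28) + 415 = -10645*(-28) + 415 = 298060 + 415 = 298475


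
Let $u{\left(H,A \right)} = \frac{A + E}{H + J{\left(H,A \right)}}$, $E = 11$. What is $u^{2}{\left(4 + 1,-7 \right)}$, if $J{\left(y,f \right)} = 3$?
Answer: $\frac{1}{4} \approx 0.25$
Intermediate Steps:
$u{\left(H,A \right)} = \frac{11 + A}{3 + H}$ ($u{\left(H,A \right)} = \frac{A + 11}{H + 3} = \frac{11 + A}{3 + H}$)
$u^{2}{\left(4 + 1,-7 \right)} = \left(\frac{11 - 7}{3 + \left(4 + 1\right)}\right)^{2} = \left(\frac{1}{3 + 5} \cdot 4\right)^{2} = \left(\frac{1}{8} \cdot 4\right)^{2} = \left(\frac{1}{2}\right)^{2} = \frac{1}{4}$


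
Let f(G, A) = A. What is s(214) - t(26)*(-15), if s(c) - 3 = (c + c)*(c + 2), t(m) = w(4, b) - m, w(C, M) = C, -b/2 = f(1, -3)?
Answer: 92121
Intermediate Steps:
b = 6 (b = -2*(-3) = 6)
t(m) = 4 - m
s(c) = 3 + 2*c*(2 + c) (s(c) = 3 + (c + c)*(c + 2) = 3 + (2*c)*(2 + c) = 3 + 2*c*(2 + c))
s(214) - t(26)*(-15) = (3 + 2*214² + 4*214) - (4 - 1*26)*(-15) = (3 + 2*45796 + 856) - (4 - 26)*(-15) = (3 + 91592 + 856) - (-22)*(-15) = 92451 - 1*330 = 92451 - 330 = 92121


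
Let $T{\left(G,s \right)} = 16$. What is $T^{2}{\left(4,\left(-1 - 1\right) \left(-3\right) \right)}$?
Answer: $256$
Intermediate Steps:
$T^{2}{\left(4,\left(-1 - 1\right) \left(-3\right) \right)} = 16^{2} = 256$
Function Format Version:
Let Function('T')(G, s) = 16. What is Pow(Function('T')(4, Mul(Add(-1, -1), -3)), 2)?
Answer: 256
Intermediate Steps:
Pow(Function('T')(4, Mul(Add(-1, -1), -3)), 2) = Pow(16, 2) = 256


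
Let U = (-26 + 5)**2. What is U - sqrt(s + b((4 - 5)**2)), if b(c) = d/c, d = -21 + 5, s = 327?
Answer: 441 - sqrt(311) ≈ 423.36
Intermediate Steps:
d = -16
b(c) = -16/c
U = 441 (U = (-21)**2 = 441)
U - sqrt(s + b((4 - 5)**2)) = 441 - sqrt(327 - 16/(4 - 5)**2) = 441 - sqrt(327 - 16/((-1)**2)) = 441 - sqrt(327 - 16/1) = 441 - sqrt(327 - 16*1) = 441 - sqrt(327 - 16) = 441 - sqrt(311)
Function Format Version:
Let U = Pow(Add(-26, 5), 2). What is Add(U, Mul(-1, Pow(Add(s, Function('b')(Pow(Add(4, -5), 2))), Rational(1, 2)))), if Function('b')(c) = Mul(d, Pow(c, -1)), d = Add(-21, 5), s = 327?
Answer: Add(441, Mul(-1, Pow(311, Rational(1, 2)))) ≈ 423.36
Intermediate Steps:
d = -16
Function('b')(c) = Mul(-16, Pow(c, -1))
U = 441 (U = Pow(-21, 2) = 441)
Add(U, Mul(-1, Pow(Add(s, Function('b')(Pow(Add(4, -5), 2))), Rational(1, 2)))) = Add(441, Mul(-1, Pow(Add(327, Mul(-16, Pow(Pow(Add(4, -5), 2), -1))), Rational(1, 2)))) = Add(441, Mul(-1, Pow(Add(327, Mul(-16, Pow(Pow(-1, 2), -1))), Rational(1, 2)))) = Add(441, Mul(-1, Pow(Add(327, Mul(-16, Pow(1, -1))), Rational(1, 2)))) = Add(441, Mul(-1, Pow(Add(327, Mul(-16, 1)), Rational(1, 2)))) = Add(441, Mul(-1, Pow(Add(327, -16), Rational(1, 2)))) = Add(441, Mul(-1, Pow(311, Rational(1, 2))))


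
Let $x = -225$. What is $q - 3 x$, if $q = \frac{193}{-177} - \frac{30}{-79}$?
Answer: $\frac{9428588}{13983} \approx 674.29$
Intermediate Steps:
$q = - \frac{9937}{13983}$ ($q = 193 \left(- \frac{1}{177}\right) - - \frac{30}{79} = - \frac{193}{177} + \frac{30}{79} = - \frac{9937}{13983} \approx -0.71065$)
$q - 3 x = - \frac{9937}{13983} - -675 = - \frac{9937}{13983} + 675 = \frac{9428588}{13983}$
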